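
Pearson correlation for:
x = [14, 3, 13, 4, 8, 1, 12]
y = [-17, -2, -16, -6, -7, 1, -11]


n=7, Σx=55, Σy=-58, Σxy=-663, Σx²=599, Σy²=756
r = (7×(-663) - 55×(-58))/√((7×599 - 55²)(7×756 - (-58)²))
= -1451/√(1168×1928) = -1451/√2251904 ≈ -1451/1500.6345 ≈ -0.9669

r ≈ -0.9669


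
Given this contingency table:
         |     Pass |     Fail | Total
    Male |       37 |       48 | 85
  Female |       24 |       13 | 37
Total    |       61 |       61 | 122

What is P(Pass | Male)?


P(Pass | Male) = 37/(37+48) = 37/85

P(Pass|Male) = 37/85 ≈ 43.53%


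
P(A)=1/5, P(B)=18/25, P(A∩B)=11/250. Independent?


P(A)×P(B) = 18/125
P(A∩B) = 11/250
Not equal → NOT independent

No, not independent


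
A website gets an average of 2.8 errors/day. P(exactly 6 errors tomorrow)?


Poisson(λ=2.8): P(X=6) = e^(-λ)×λ^k/k!
= e^(-2.8) × 2.8^6 / 6!
≈ 0.06081006263 × 481.890304 / 720 ≈ 0.040700

P(X=6) ≈ 0.040700 ≈ 4.07%


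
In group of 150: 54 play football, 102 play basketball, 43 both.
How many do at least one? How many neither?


|A∪B| = 54+102-43 = 113
Neither = 150-113 = 37

At least one: 113; Neither: 37


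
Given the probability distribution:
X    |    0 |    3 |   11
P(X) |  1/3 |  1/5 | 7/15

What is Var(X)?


E[X] = 86/15
E[X²] = 874/15
Var(X) = E[X²] - (E[X])² = 874/15 - 7396/225 = 5714/225

Var(X) = 5714/225 ≈ 25.3956


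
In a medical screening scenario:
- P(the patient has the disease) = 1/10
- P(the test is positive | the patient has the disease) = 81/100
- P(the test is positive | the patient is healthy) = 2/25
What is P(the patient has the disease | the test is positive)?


Using Bayes' theorem:
P(A|B) = P(B|A)·P(A) / P(B)

P(the test is positive) = 81/100 × 1/10 + 2/25 × 9/10
= 81/1000 + 9/125 = 153/1000

P(the patient has the disease|the test is positive) = (81/1000) / (153/1000) = 9/17

P(the patient has the disease|the test is positive) = 9/17 ≈ 52.94%


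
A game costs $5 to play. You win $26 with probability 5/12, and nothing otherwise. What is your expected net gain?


E[gain] = (26-5)×5/12 + (-5)×7/12
= 35/4 - 35/12 = 35/6

Expected net gain = $35/6 ≈ $5.83


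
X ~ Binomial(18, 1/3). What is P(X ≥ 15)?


P(X ≥ 15) = Σ P(X=i) for i=15..18
P(X=15) = 2176/129140163
P(X=16) = 68/43046721
P(X=17) = 4/43046721
P(X=18) = 1/387420489
Sum = 7177/387420489

P(X ≥ 15) = 7177/387420489 ≈ 0.00%


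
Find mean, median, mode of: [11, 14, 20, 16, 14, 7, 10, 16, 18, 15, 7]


Sorted: [7, 7, 10, 11, 14, 14, 15, 16, 16, 18, 20]
Mean = 148/11
Median = 14
Freq: {11: 1, 14: 2, 20: 1, 16: 2, 7: 2, 10: 1, 18: 1, 15: 1}
Mode: [7, 14, 16]

Mean=148/11, Median=14, Mode=[7, 14, 16]


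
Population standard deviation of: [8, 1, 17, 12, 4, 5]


Mean = 47/6
  (8-47/6)²=1/36
  (1-47/6)²=1681/36
  (17-47/6)²=3025/36
  (12-47/6)²=625/36
  (4-47/6)²=529/36
  (5-47/6)²=289/36
Σ(x-μ)² = 1025/6
σ² = (1025/6)/6 = 1025/36

σ = √(1025/36) ≈ 5.3359


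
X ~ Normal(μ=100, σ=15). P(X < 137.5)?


z = (137.5-100)/15 = 2.5
P(Z < 2.5) = 0.9938

P(X < 137.5) ≈ 0.9938


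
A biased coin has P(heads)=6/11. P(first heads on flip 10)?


Geometric: P(X=10) = (1-p)^(k-1)×p = (5/11)^9×6/11 = 11718750/25937424601

P(X=10) = 11718750/25937424601 ≈ 0.05%


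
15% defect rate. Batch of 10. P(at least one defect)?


P(all good) = (17/20)^10 = 2015993900449/10240000000000
P(≥1 defect) = 8224006099551/10240000000000

P = 8224006099551/10240000000000 ≈ 80.31%


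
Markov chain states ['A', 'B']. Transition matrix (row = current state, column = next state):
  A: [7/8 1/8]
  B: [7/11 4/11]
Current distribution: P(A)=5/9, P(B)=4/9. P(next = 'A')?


P(next=A) = Σᵢ P(now=i)×P(i→A)
= 5/9×7/8 + 4/9×7/11
= 35/72 + 28/99 = 203/264

P = 203/264 ≈ 0.7689


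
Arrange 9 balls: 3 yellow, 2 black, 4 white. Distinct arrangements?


9!/(3!×2!×4!) = 1260

1260


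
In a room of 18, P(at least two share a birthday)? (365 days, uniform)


P(all different) = Π(365-i)/365 for i=0..17
= 0.653089
P(match) = 1 - 0.653089 = 0.346911

P ≈ 0.3469 ≈ 34.69%


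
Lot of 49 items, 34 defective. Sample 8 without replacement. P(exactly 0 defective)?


Hypergeometric: C(34,0)×C(15,8)/C(49,8)
= 1×6435/450978066 = 65/4555334

P(X=0) = 65/4555334 ≈ 0.00%


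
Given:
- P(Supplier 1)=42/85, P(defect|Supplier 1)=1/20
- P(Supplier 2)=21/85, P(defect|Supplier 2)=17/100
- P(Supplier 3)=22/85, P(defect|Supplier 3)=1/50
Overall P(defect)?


P(B) = Σ P(B|Aᵢ)×P(Aᵢ)
  1/20×42/85 = 21/850
  17/100×21/85 = 21/500
  1/50×22/85 = 11/2125
Sum = 611/8500

P(defect) = 611/8500 ≈ 7.19%


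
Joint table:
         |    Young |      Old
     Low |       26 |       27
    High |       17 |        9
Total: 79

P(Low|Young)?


P(Low|Young) = 26/(26+17) = 26/43

P = 26/43 ≈ 60.47%


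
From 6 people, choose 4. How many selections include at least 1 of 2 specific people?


Complement: C(6,4) - C(4,4) = 15 - 1 = 14

14


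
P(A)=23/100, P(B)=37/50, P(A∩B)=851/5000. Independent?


P(A)×P(B) = 851/5000
P(A∩B) = 851/5000
Equal ✓ → Independent

Yes, independent


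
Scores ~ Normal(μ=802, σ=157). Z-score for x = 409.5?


z = (x - μ)/σ = (409.5 - 802)/157 = -2.5

z = -2.5


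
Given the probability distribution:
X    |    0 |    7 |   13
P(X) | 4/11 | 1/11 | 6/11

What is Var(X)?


E[X] = 85/11
E[X²] = 1063/11
Var(X) = E[X²] - (E[X])² = 1063/11 - 7225/121 = 4468/121

Var(X) = 4468/121 ≈ 36.9256


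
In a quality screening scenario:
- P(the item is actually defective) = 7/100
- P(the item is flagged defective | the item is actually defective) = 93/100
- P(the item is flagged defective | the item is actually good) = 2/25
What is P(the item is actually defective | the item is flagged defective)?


Using Bayes' theorem:
P(A|B) = P(B|A)·P(A) / P(B)

P(the item is flagged defective) = 93/100 × 7/100 + 2/25 × 93/100
= 651/10000 + 93/1250 = 279/2000

P(the item is actually defective|the item is flagged defective) = (651/10000) / (279/2000) = 7/15

P(the item is actually defective|the item is flagged defective) = 7/15 ≈ 46.67%


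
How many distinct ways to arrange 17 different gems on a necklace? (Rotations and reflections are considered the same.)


Free circular arrangements: rotations and reflections both identified.
(n-1)!/2 = 16!/2 = 20922789888000/2 = 10461394944000

10461394944000


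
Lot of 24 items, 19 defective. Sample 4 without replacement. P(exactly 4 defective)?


Hypergeometric: C(19,4)×C(5,0)/C(24,4)
= 3876×1/10626 = 646/1771

P(X=4) = 646/1771 ≈ 36.48%


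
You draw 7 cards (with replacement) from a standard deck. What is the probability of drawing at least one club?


P(not a club) = 39/52 = 3/4
P(none in 7 draws) = (3/4)^7 = 2187/16384
P(≥1 club) = 1 - 2187/16384 = 14197/16384

P = 14197/16384 ≈ 86.65%


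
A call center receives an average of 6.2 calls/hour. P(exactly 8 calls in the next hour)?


Poisson(λ=6.2): P(X=8) = e^(-λ)×λ^k/k!
= e^(-6.2) × 6.2^8 / 8!
≈ 0.002029430636 × 2183401.05585 / 40320 ≈ 0.109897

P(X=8) ≈ 0.109897 ≈ 10.99%


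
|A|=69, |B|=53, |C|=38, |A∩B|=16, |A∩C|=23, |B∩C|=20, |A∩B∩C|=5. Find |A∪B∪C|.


|A∪B∪C| = 69+53+38-16-23-20+5 = 106

|A∪B∪C| = 106


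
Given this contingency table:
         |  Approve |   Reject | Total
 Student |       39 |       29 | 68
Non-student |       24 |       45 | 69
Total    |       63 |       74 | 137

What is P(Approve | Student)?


P(Approve | Student) = 39/(39+29) = 39/68

P(Approve|Student) = 39/68 ≈ 57.35%


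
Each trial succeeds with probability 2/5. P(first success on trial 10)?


Geometric: P(X=10) = (1-p)^(k-1)×p = (3/5)^9×2/5 = 39366/9765625

P(X=10) = 39366/9765625 ≈ 0.40%


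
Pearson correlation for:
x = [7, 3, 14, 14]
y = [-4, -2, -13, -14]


n=4, Σx=38, Σy=-33, Σxy=-412, Σx²=450, Σy²=385
r = (4×(-412) - 38×(-33))/√((4×450 - 38²)(4×385 - (-33)²))
= -394/√(356×451) = -394/√160556 ≈ -394/400.6944 ≈ -0.9833

r ≈ -0.9833


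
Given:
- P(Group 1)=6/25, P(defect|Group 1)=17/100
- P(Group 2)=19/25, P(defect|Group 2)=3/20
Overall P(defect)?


P(B) = Σ P(B|Aᵢ)×P(Aᵢ)
  17/100×6/25 = 51/1250
  3/20×19/25 = 57/500
Sum = 387/2500

P(defect) = 387/2500 ≈ 15.48%


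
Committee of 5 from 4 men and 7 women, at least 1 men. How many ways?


Count by #men:
  1M,4W: C(4,1)×C(7,4)=140
  2M,3W: C(4,2)×C(7,3)=210
  3M,2W: C(4,3)×C(7,2)=84
  4M,1W: C(4,4)×C(7,1)=7
Total = 441

441


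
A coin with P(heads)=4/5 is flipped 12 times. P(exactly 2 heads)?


Binomial: P(X=2) = C(12,2)×p^2×(1-p)^10
= 66 × 16/25 × 1/9765625 = 1056/244140625

P(X=2) = 1056/244140625 ≈ 0.00%


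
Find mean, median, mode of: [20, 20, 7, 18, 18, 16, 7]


Sorted: [7, 7, 16, 18, 18, 20, 20]
Mean = 106/7
Median = 18
Freq: {20: 2, 7: 2, 18: 2, 16: 1}
Mode: [7, 18, 20]

Mean=106/7, Median=18, Mode=[7, 18, 20]


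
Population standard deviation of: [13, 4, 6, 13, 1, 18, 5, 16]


Mean = 76/8 = 19/2
  (13-19/2)²=49/4
  (4-19/2)²=121/4
  (6-19/2)²=49/4
  (13-19/2)²=49/4
  (1-19/2)²=289/4
  (18-19/2)²=289/4
  (5-19/2)²=81/4
  (16-19/2)²=169/4
Σ(x-μ)² = 274
σ² = 274/8 = 137/4

σ = √(137/4) ≈ 5.8523


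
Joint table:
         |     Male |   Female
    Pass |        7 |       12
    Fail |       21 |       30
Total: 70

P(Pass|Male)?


P(Pass|Male) = 7/(7+21) = 7/28 = 1/4

P = 1/4 ≈ 25.00%


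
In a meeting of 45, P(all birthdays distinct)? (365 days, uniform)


P(all different) = Π(365-i)/365 for i=0..44
= (365/365)×(364/365)×...×(321/365)
= 0.059024

P ≈ 0.0590 ≈ 5.90%


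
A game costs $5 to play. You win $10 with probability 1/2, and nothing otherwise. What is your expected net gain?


E[gain] = (10-5)×1/2 + (-5)×1/2
= 5/2 - 5/2 = 0

Expected net gain = $0 ≈ $0.00


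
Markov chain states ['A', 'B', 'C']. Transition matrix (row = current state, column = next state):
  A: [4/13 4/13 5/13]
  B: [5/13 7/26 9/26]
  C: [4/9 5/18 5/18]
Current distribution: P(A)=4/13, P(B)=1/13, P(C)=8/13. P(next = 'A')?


P(next=A) = Σᵢ P(now=i)×P(i→A)
= 4/13×4/13 + 1/13×5/13 + 8/13×4/9
= 16/169 + 5/169 + 32/117 = 605/1521

P = 605/1521 ≈ 0.3978


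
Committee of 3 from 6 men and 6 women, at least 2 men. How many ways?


Count by #men:
  2M,1W: C(6,2)×C(6,1)=90
  3M,0W: C(6,3)×C(6,0)=20
Total = 110

110


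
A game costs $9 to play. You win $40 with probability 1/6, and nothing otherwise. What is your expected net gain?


E[gain] = (40-9)×1/6 + (-9)×5/6
= 31/6 - 15/2 = -7/3

Expected net gain = $-7/3 ≈ $-2.33


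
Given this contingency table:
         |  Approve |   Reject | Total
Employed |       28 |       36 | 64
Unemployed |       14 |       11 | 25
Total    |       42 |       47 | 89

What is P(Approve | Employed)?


P(Approve | Employed) = 28/(28+36) = 28/64 = 7/16

P(Approve|Employed) = 7/16 ≈ 43.75%


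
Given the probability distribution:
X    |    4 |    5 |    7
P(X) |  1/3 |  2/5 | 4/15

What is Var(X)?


E[X] = 26/5
E[X²] = 142/5
Var(X) = E[X²] - (E[X])² = 142/5 - 676/25 = 34/25

Var(X) = 34/25 ≈ 1.3600


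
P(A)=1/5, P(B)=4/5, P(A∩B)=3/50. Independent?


P(A)×P(B) = 4/25
P(A∩B) = 3/50
Not equal → NOT independent

No, not independent


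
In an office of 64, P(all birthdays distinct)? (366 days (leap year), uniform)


P(all different) = Π(366-i)/366 for i=0..63
= (366/366)×(365/366)×...×(303/366)
= 0.002858

P ≈ 0.0029 ≈ 0.29%


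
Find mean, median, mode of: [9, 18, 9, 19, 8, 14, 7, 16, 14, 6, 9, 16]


Sorted: [6, 7, 8, 9, 9, 9, 14, 14, 16, 16, 18, 19]
Mean = 145/12
Median = 23/2
Freq: {9: 3, 18: 1, 19: 1, 8: 1, 14: 2, 7: 1, 16: 2, 6: 1}
Mode: [9]

Mean=145/12, Median=23/2, Mode=9


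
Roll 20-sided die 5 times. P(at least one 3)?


P(no 3)^5 = (19/20)^5 = 2476099/3200000
P(≥1) = 1 - 2476099/3200000 = 723901/3200000

P = 723901/3200000 ≈ 22.62%


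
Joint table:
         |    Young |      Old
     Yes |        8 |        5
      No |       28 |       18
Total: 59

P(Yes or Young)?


P(Yes∨Young) = P(Yes) + P(Young) - P(Yes∧Young)
= (13 + 36 - 8)/59 = 41/59

P = 41/59 ≈ 69.49%


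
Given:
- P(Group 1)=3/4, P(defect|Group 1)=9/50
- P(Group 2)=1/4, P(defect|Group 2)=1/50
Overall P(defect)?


P(B) = Σ P(B|Aᵢ)×P(Aᵢ)
  9/50×3/4 = 27/200
  1/50×1/4 = 1/200
Sum = 7/50

P(defect) = 7/50 ≈ 14.00%


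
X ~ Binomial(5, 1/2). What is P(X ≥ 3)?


P(X ≥ 3) = Σ P(X=i) for i=3..5
P(X=3) = 5/16
P(X=4) = 5/32
P(X=5) = 1/32
Sum = 1/2

P(X ≥ 3) = 1/2 ≈ 50.00%


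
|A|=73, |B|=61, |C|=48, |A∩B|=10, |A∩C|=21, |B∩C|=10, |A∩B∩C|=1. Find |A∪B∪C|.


|A∪B∪C| = 73+61+48-10-21-10+1 = 142

|A∪B∪C| = 142


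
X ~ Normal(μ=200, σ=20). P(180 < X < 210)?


z₁=(180-200)/20=-1.0, z₂=(210-200)/20=0.5
P = Φ(0.5) - Φ(-1.0) = 0.691462 - 0.158655 = 0.532807 ≈ 0.5328

P(180 < X < 210) ≈ 0.5328


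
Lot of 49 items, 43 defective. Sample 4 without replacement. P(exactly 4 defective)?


Hypergeometric: C(43,4)×C(6,0)/C(49,4)
= 123410×1/211876 = 8815/15134

P(X=4) = 8815/15134 ≈ 58.25%


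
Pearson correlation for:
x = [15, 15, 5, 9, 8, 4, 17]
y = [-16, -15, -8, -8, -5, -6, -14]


n=7, Σx=73, Σy=-72, Σxy=-879, Σx²=925, Σy²=866
r = (7×(-879) - 73×(-72))/√((7×925 - 73²)(7×866 - (-72)²))
= -897/√(1146×878) = -897/√1006188 ≈ -897/1003.0892 ≈ -0.8942

r ≈ -0.8942


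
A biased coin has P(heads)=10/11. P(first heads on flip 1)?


Geometric: P(X=1) = (1-p)^(k-1)×p = (1/11)^0×10/11 = 10/11

P(X=1) = 10/11 ≈ 90.91%


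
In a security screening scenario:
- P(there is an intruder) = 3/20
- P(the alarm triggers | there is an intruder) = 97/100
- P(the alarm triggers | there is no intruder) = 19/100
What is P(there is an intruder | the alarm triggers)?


Using Bayes' theorem:
P(A|B) = P(B|A)·P(A) / P(B)

P(the alarm triggers) = 97/100 × 3/20 + 19/100 × 17/20
= 291/2000 + 323/2000 = 307/1000

P(there is an intruder|the alarm triggers) = (291/2000) / (307/1000) = 291/614

P(there is an intruder|the alarm triggers) = 291/614 ≈ 47.39%


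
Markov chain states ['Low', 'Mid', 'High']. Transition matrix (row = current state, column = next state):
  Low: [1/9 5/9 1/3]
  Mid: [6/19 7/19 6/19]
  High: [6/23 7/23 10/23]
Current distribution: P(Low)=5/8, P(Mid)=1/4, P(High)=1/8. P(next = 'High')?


P(next=High) = Σᵢ P(now=i)×P(i→High)
= 5/8×1/3 + 1/4×6/19 + 1/8×10/23
= 5/24 + 3/38 + 5/92 = 3583/10488

P = 3583/10488 ≈ 0.3416


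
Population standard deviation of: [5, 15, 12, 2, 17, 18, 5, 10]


Mean = 84/8 = 21/2
  (5-21/2)²=121/4
  (15-21/2)²=81/4
  (12-21/2)²=9/4
  (2-21/2)²=289/4
  (17-21/2)²=169/4
  (18-21/2)²=225/4
  (5-21/2)²=121/4
  (10-21/2)²=1/4
Σ(x-μ)² = 254
σ² = 254/8 = 127/4

σ = √(127/4) ≈ 5.6347


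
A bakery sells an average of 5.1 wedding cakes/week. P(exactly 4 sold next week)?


Poisson(λ=5.1): P(X=4) = e^(-λ)×λ^k/k!
= e^(-5.1) × 5.1^4 / 4!
≈ 0.006096746566 × 676.5201 / 24 ≈ 0.171857

P(X=4) ≈ 0.171857 ≈ 17.19%


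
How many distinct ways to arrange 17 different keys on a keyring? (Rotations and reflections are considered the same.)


Free circular arrangements: rotations and reflections both identified.
(n-1)!/2 = 16!/2 = 20922789888000/2 = 10461394944000

10461394944000


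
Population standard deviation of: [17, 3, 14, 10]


Mean = 44/4 = 11
  (17-11)²=36
  (3-11)²=64
  (14-11)²=9
  (10-11)²=1
Σ(x-μ)² = 110
σ² = 110/4 = 55/2

σ = √(55/2) ≈ 5.2440


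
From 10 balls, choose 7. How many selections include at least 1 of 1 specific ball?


Complement: C(10,7) - C(9,7) = 120 - 36 = 84

84


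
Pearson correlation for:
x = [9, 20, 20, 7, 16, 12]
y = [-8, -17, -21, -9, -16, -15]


n=6, Σx=84, Σy=-86, Σxy=-1331, Σx²=1330, Σy²=1356
r = (6×(-1331) - 84×(-86))/√((6×1330 - 84²)(6×1356 - (-86)²))
= -762/√(924×740) = -762/√683760 ≈ -762/826.8978 ≈ -0.9215

r ≈ -0.9215


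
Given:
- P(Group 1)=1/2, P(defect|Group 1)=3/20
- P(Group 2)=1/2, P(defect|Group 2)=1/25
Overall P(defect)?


P(B) = Σ P(B|Aᵢ)×P(Aᵢ)
  3/20×1/2 = 3/40
  1/25×1/2 = 1/50
Sum = 19/200

P(defect) = 19/200 ≈ 9.50%


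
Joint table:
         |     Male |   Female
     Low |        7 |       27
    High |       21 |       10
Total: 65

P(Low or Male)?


P(Low∨Male) = P(Low) + P(Male) - P(Low∧Male)
= (34 + 28 - 7)/65 = 55/65 = 11/13

P = 11/13 ≈ 84.62%


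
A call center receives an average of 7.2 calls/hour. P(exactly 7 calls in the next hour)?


Poisson(λ=7.2): P(X=7) = e^(-λ)×λ^k/k!
= e^(-7.2) × 7.2^7 / 7!
≈ 0.0007465858084 × 1003061.30043 / 5040 ≈ 0.148586

P(X=7) ≈ 0.148586 ≈ 14.86%


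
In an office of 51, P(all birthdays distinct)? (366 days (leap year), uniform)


P(all different) = Π(366-i)/366 for i=0..50
= (366/366)×(365/366)×...×(316/366)
= 0.025839

P ≈ 0.0258 ≈ 2.58%


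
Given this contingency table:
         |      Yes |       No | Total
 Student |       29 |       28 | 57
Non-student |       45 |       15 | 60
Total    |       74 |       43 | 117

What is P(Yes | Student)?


P(Yes | Student) = 29/(29+28) = 29/57

P(Yes|Student) = 29/57 ≈ 50.88%


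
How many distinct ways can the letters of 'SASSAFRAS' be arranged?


Letters: 9, freq: {'S': 4, 'A': 3, 'F': 1, 'R': 1}
9!/(4!×3!×1!×1!) = 362880/144 = 2520

2520


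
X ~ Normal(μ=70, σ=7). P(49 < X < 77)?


z₁=(49-70)/7=-3.0, z₂=(77-70)/7=1.0
P = Φ(1.0) - Φ(-3.0) = 0.841345 - 0.001350 = 0.839995 ≈ 0.8400

P(49 < X < 77) ≈ 0.8400


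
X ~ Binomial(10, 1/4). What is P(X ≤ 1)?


P(X ≤ 1) = Σ P(X=i) for i=0..1
P(X=0) = 59049/1048576
P(X=1) = 98415/524288
Sum = 255879/1048576

P(X ≤ 1) = 255879/1048576 ≈ 24.40%


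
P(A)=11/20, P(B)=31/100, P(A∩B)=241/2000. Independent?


P(A)×P(B) = 341/2000
P(A∩B) = 241/2000
Not equal → NOT independent

No, not independent


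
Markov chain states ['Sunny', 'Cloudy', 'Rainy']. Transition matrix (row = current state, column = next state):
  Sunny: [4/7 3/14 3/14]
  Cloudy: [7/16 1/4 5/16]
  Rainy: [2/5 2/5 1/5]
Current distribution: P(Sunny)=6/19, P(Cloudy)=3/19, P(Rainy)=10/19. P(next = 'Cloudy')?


P(next=Cloudy) = Σᵢ P(now=i)×P(i→Cloudy)
= 6/19×3/14 + 3/19×1/4 + 10/19×2/5
= 9/133 + 3/76 + 4/19 = 169/532

P = 169/532 ≈ 0.3177


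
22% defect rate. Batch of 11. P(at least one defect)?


P(all good) = (39/50)^11 = 317475837322472439/4882812500000000000
P(≥1 defect) = 4565336662677527561/4882812500000000000

P = 4565336662677527561/4882812500000000000 ≈ 93.50%


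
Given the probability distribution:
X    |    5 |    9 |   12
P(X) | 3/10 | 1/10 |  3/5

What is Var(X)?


E[X] = 48/5
E[X²] = 102
Var(X) = E[X²] - (E[X])² = 102 - 2304/25 = 246/25

Var(X) = 246/25 ≈ 9.8400


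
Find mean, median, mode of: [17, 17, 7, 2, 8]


Sorted: [2, 7, 8, 17, 17]
Mean = 51/5
Median = 8
Freq: {17: 2, 7: 1, 2: 1, 8: 1}
Mode: [17]

Mean=51/5, Median=8, Mode=17


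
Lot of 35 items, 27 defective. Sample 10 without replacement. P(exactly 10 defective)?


Hypergeometric: C(27,10)×C(8,0)/C(35,10)
= 8436285×1/183579396 = 19665/427924

P(X=10) = 19665/427924 ≈ 4.60%


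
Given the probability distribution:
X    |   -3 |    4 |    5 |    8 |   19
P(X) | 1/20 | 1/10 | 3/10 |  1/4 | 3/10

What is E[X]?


E[X] = Σ x·P(X=x)
= (-3)×(1/20) + (4)×(1/10) + (5)×(3/10) + (8)×(1/4) + (19)×(3/10)
= 189/20

E[X] = 189/20


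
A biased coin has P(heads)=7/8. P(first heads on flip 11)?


Geometric: P(X=11) = (1-p)^(k-1)×p = (1/8)^10×7/8 = 7/8589934592

P(X=11) = 7/8589934592 ≈ 0.00%


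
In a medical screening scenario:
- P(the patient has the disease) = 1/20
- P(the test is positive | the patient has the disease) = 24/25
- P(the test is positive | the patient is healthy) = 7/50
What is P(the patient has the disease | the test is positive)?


Using Bayes' theorem:
P(A|B) = P(B|A)·P(A) / P(B)

P(the test is positive) = 24/25 × 1/20 + 7/50 × 19/20
= 6/125 + 133/1000 = 181/1000

P(the patient has the disease|the test is positive) = (6/125) / (181/1000) = 48/181

P(the patient has the disease|the test is positive) = 48/181 ≈ 26.52%


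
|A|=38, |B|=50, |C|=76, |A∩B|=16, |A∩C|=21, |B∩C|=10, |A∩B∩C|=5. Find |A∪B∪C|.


|A∪B∪C| = 38+50+76-16-21-10+5 = 122

|A∪B∪C| = 122


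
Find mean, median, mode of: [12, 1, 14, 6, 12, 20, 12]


Sorted: [1, 6, 12, 12, 12, 14, 20]
Mean = 77/7 = 11
Median = 12
Freq: {12: 3, 1: 1, 14: 1, 6: 1, 20: 1}
Mode: [12]

Mean=11, Median=12, Mode=12


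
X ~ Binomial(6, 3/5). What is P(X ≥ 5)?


P(X ≥ 5) = Σ P(X=i) for i=5..6
P(X=5) = 2916/15625
P(X=6) = 729/15625
Sum = 729/3125

P(X ≥ 5) = 729/3125 ≈ 23.33%


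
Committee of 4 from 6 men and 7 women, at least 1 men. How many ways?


Count by #men:
  1M,3W: C(6,1)×C(7,3)=210
  2M,2W: C(6,2)×C(7,2)=315
  3M,1W: C(6,3)×C(7,1)=140
  4M,0W: C(6,4)×C(7,0)=15
Total = 680

680


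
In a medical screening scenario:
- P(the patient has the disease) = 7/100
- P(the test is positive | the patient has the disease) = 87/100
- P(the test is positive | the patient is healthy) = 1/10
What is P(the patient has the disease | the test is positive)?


Using Bayes' theorem:
P(A|B) = P(B|A)·P(A) / P(B)

P(the test is positive) = 87/100 × 7/100 + 1/10 × 93/100
= 609/10000 + 93/1000 = 1539/10000

P(the patient has the disease|the test is positive) = (609/10000) / (1539/10000) = 203/513

P(the patient has the disease|the test is positive) = 203/513 ≈ 39.57%


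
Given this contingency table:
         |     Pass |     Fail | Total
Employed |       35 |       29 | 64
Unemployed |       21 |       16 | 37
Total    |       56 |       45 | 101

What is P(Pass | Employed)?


P(Pass | Employed) = 35/(35+29) = 35/64

P(Pass|Employed) = 35/64 ≈ 54.69%


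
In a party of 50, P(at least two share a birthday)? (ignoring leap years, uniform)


P(all different) = Π(365-i)/365 for i=0..49
= 0.029626
P(match) = 1 - 0.029626 = 0.970374

P ≈ 0.9704 ≈ 97.04%


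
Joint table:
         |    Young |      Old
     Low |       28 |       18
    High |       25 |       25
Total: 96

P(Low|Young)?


P(Low|Young) = 28/(28+25) = 28/53

P = 28/53 ≈ 52.83%


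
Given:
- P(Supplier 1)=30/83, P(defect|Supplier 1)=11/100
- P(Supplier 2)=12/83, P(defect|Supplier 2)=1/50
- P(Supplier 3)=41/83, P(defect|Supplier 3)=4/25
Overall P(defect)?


P(B) = Σ P(B|Aᵢ)×P(Aᵢ)
  11/100×30/83 = 33/830
  1/50×12/83 = 6/2075
  4/25×41/83 = 164/2075
Sum = 101/830

P(defect) = 101/830 ≈ 12.17%


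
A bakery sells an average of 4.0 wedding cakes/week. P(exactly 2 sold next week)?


Poisson(λ=4.0): P(X=2) = e^(-λ)×λ^k/k!
= e^(-4.0) × 4.0^2 / 2!
≈ 0.01831563889 × 16 / 2 ≈ 0.146525

P(X=2) ≈ 0.146525 ≈ 14.65%


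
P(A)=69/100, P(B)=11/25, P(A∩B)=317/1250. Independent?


P(A)×P(B) = 759/2500
P(A∩B) = 317/1250
Not equal → NOT independent

No, not independent


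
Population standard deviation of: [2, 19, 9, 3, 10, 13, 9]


Mean = 65/7
  (2-65/7)²=2601/49
  (19-65/7)²=4624/49
  (9-65/7)²=4/49
  (3-65/7)²=1936/49
  (10-65/7)²=25/49
  (13-65/7)²=676/49
  (9-65/7)²=4/49
Σ(x-μ)² = 1410/7
σ² = (1410/7)/7 = 1410/49

σ = √(1410/49) ≈ 5.3643


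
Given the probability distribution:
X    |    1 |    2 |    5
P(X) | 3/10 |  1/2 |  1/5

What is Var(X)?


E[X] = 23/10
E[X²] = 73/10
Var(X) = E[X²] - (E[X])² = 73/10 - 529/100 = 201/100

Var(X) = 201/100 ≈ 2.0100


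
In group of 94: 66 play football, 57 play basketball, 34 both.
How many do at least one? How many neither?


|A∪B| = 66+57-34 = 89
Neither = 94-89 = 5

At least one: 89; Neither: 5


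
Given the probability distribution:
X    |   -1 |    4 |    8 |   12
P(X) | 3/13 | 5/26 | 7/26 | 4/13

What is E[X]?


E[X] = Σ x·P(X=x)
= (-1)×(3/13) + (4)×(5/26) + (8)×(7/26) + (12)×(4/13)
= 83/13

E[X] = 83/13


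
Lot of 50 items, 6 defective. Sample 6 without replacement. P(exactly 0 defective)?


Hypergeometric: C(6,0)×C(44,6)/C(50,6)
= 1×7059052/15890700 = 252109/567525

P(X=0) = 252109/567525 ≈ 44.42%


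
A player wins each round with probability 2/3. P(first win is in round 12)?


Geometric: P(X=12) = (1-p)^(k-1)×p = (1/3)^11×2/3 = 2/531441

P(X=12) = 2/531441 ≈ 0.00%


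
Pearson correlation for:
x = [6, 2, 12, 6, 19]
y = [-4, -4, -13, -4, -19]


n=5, Σx=45, Σy=-44, Σxy=-573, Σx²=581, Σy²=578
r = (5×(-573) - 45×(-44))/√((5×581 - 45²)(5×578 - (-44)²))
= -885/√(880×954) = -885/√839520 ≈ -885/916.2532 ≈ -0.9659

r ≈ -0.9659


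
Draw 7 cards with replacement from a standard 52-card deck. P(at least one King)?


P(not a King) = 48/52 = 12/13
P(none in 7 draws) = (12/13)^7 = 35831808/62748517
P(≥1 King) = 1 - 35831808/62748517 = 26916709/62748517

P = 26916709/62748517 ≈ 42.90%


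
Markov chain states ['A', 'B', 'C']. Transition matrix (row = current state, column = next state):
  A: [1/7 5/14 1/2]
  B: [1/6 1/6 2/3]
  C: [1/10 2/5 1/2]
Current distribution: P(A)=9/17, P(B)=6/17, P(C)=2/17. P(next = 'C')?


P(next=C) = Σᵢ P(now=i)×P(i→C)
= 9/17×1/2 + 6/17×2/3 + 2/17×1/2
= 9/34 + 4/17 + 1/17 = 19/34

P = 19/34 ≈ 0.5588


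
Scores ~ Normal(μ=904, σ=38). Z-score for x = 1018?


z = (x - μ)/σ = (1018 - 904)/38 = 3.0

z = 3.0


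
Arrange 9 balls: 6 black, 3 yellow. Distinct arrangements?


9!/(6!×3!) = 84

84


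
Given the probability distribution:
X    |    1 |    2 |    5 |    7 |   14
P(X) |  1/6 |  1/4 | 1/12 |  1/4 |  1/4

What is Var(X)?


E[X] = 19/3
E[X²] = 129/2
Var(X) = E[X²] - (E[X])² = 129/2 - 361/9 = 439/18

Var(X) = 439/18 ≈ 24.3889


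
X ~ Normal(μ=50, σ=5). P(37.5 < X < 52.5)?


z₁=(37.5-50)/5=-2.5, z₂=(52.5-50)/5=0.5
P = Φ(0.5) - Φ(-2.5) = 0.691462 - 0.006210 = 0.685252 ≈ 0.6853

P(37.5 < X < 52.5) ≈ 0.6853


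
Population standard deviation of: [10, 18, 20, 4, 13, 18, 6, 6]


Mean = 95/8
  (10-95/8)²=225/64
  (18-95/8)²=2401/64
  (20-95/8)²=4225/64
  (4-95/8)²=3969/64
  (13-95/8)²=81/64
  (18-95/8)²=2401/64
  (6-95/8)²=2209/64
  (6-95/8)²=2209/64
Σ(x-μ)² = 2215/8
σ² = (2215/8)/8 = 2215/64

σ = √(2215/64) ≈ 5.8830


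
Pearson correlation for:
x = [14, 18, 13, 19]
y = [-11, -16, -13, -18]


n=4, Σx=64, Σy=-58, Σxy=-953, Σx²=1050, Σy²=870
r = (4×(-953) - 64×(-58))/√((4×1050 - 64²)(4×870 - (-58)²))
= -100/√(104×116) = -100/√12064 ≈ -100/109.8362 ≈ -0.9104

r ≈ -0.9104


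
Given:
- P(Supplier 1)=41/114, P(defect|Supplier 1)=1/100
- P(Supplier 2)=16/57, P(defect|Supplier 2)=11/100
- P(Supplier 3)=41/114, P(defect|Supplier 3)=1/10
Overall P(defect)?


P(B) = Σ P(B|Aᵢ)×P(Aᵢ)
  1/100×41/114 = 41/11400
  11/100×16/57 = 44/1425
  1/10×41/114 = 41/1140
Sum = 803/11400

P(defect) = 803/11400 ≈ 7.04%


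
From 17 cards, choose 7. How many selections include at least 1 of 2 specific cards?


Complement: C(17,7) - C(15,7) = 19448 - 6435 = 13013

13013


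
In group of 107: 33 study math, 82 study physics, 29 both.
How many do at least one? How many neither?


|A∪B| = 33+82-29 = 86
Neither = 107-86 = 21

At least one: 86; Neither: 21


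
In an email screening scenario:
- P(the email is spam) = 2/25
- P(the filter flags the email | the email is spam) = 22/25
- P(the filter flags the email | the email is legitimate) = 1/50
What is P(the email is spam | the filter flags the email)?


Using Bayes' theorem:
P(A|B) = P(B|A)·P(A) / P(B)

P(the filter flags the email) = 22/25 × 2/25 + 1/50 × 23/25
= 44/625 + 23/1250 = 111/1250

P(the email is spam|the filter flags the email) = (44/625) / (111/1250) = 88/111

P(the email is spam|the filter flags the email) = 88/111 ≈ 79.28%


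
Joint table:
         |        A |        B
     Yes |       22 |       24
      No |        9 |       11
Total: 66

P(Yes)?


P(Yes) = (22+24)/66 = 46/66 = 23/33

P(Yes) = 23/33 ≈ 69.70%


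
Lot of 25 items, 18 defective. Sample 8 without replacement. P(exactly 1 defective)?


Hypergeometric: C(18,1)×C(7,7)/C(25,8)
= 18×1/1081575 = 2/120175

P(X=1) = 2/120175 ≈ 0.00%


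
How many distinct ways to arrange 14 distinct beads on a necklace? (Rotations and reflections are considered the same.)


Free circular arrangements: rotations and reflections both identified.
(n-1)!/2 = 13!/2 = 6227020800/2 = 3113510400

3113510400


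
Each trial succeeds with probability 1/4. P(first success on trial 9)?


Geometric: P(X=9) = (1-p)^(k-1)×p = (3/4)^8×1/4 = 6561/262144

P(X=9) = 6561/262144 ≈ 2.50%


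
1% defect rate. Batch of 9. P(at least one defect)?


P(all good) = (99/100)^9 = 913517247483640899/1000000000000000000
P(≥1 defect) = 86482752516359101/1000000000000000000

P = 86482752516359101/1000000000000000000 ≈ 8.65%


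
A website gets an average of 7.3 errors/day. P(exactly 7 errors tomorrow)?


Poisson(λ=7.3): P(X=7) = e^(-λ)×λ^k/k!
= e^(-7.3) × 7.3^7 / 7!
≈ 0.0006755387752 × 1104739.85191 / 5040 ≈ 0.148074

P(X=7) ≈ 0.148074 ≈ 14.81%


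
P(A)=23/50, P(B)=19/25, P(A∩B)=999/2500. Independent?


P(A)×P(B) = 437/1250
P(A∩B) = 999/2500
Not equal → NOT independent

No, not independent


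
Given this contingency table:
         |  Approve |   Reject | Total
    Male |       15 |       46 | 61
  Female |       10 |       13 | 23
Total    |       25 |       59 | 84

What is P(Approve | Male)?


P(Approve | Male) = 15/(15+46) = 15/61

P(Approve|Male) = 15/61 ≈ 24.59%


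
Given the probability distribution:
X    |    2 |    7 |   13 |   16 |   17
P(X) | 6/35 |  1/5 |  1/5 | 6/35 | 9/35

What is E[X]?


E[X] = Σ x·P(X=x)
= (2)×(6/35) + (7)×(1/5) + (13)×(1/5) + (16)×(6/35) + (17)×(9/35)
= 401/35

E[X] = 401/35


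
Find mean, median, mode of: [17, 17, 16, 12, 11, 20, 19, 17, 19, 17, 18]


Sorted: [11, 12, 16, 17, 17, 17, 17, 18, 19, 19, 20]
Mean = 183/11
Median = 17
Freq: {17: 4, 16: 1, 12: 1, 11: 1, 20: 1, 19: 2, 18: 1}
Mode: [17]

Mean=183/11, Median=17, Mode=17


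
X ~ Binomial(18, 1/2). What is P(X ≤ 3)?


P(X ≤ 3) = Σ P(X=i) for i=0..3
P(X=0) = 1/262144
P(X=1) = 9/131072
P(X=2) = 153/262144
P(X=3) = 51/16384
Sum = 247/65536

P(X ≤ 3) = 247/65536 ≈ 0.38%


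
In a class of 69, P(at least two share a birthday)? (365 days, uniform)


P(all different) = Π(365-i)/365 for i=0..68
= 0.001036
P(match) = 1 - 0.001036 = 0.998964

P ≈ 0.9990 ≈ 99.90%


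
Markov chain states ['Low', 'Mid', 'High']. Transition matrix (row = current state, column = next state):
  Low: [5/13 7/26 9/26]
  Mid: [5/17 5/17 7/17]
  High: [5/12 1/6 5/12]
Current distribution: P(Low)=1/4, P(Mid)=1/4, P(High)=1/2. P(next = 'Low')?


P(next=Low) = Σᵢ P(now=i)×P(i→Low)
= 1/4×5/13 + 1/4×5/17 + 1/2×5/12
= 5/52 + 5/68 + 5/24 = 2005/5304

P = 2005/5304 ≈ 0.3780


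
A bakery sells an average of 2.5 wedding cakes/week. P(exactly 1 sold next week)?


Poisson(λ=2.5): P(X=1) = e^(-λ)×λ^k/k!
= e^(-2.5) × 2.5^1 / 1!
≈ 0.08208499862 × 2.5 / 1 ≈ 0.205212

P(X=1) ≈ 0.205212 ≈ 20.52%


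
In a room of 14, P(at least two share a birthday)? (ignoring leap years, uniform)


P(all different) = Π(365-i)/365 for i=0..13
= 0.776897
P(match) = 1 - 0.776897 = 0.223103

P ≈ 0.2231 ≈ 22.31%


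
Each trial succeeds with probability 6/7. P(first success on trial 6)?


Geometric: P(X=6) = (1-p)^(k-1)×p = (1/7)^5×6/7 = 6/117649

P(X=6) = 6/117649 ≈ 0.01%


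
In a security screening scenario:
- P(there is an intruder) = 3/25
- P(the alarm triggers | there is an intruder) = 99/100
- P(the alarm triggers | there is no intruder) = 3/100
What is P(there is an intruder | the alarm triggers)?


Using Bayes' theorem:
P(A|B) = P(B|A)·P(A) / P(B)

P(the alarm triggers) = 99/100 × 3/25 + 3/100 × 22/25
= 297/2500 + 33/1250 = 363/2500

P(there is an intruder|the alarm triggers) = (297/2500) / (363/2500) = 9/11

P(there is an intruder|the alarm triggers) = 9/11 ≈ 81.82%


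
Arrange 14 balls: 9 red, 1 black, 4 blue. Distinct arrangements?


14!/(9!×1!×4!) = 10010

10010


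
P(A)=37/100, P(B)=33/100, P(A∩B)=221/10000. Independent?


P(A)×P(B) = 1221/10000
P(A∩B) = 221/10000
Not equal → NOT independent

No, not independent


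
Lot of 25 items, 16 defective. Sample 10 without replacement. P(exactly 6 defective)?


Hypergeometric: C(16,6)×C(9,4)/C(25,10)
= 8008×126/3268760 = 11466/37145

P(X=6) = 11466/37145 ≈ 30.87%


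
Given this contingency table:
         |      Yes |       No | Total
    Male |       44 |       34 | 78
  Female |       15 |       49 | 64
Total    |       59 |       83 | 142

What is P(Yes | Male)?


P(Yes | Male) = 44/(44+34) = 44/78 = 22/39

P(Yes|Male) = 22/39 ≈ 56.41%


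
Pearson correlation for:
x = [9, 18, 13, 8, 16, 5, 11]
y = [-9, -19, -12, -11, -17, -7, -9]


n=7, Σx=80, Σy=-84, Σxy=-1073, Σx²=1040, Σy²=1126
r = (7×(-1073) - 80×(-84))/√((7×1040 - 80²)(7×1126 - (-84)²))
= -791/√(880×826) = -791/√726880 ≈ -791/852.5726 ≈ -0.9278

r ≈ -0.9278


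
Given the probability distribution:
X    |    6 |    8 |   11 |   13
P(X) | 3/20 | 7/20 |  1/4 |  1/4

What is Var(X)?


E[X] = 97/10
E[X²] = 1003/10
Var(X) = E[X²] - (E[X])² = 1003/10 - 9409/100 = 621/100

Var(X) = 621/100 ≈ 6.2100


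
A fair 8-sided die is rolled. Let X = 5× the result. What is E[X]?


E[die] = (1+8)/2 = 9/2
E[X] = 5 × 9/2 = 45/2

E[X] = 45/2


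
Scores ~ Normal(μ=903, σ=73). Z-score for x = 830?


z = (x - μ)/σ = (830 - 903)/73 = -1.0

z = -1.0


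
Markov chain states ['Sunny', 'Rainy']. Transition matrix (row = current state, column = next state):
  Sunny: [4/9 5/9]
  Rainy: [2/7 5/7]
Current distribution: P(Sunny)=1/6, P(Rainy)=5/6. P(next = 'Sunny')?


P(next=Sunny) = Σᵢ P(now=i)×P(i→Sunny)
= 1/6×4/9 + 5/6×2/7
= 2/27 + 5/21 = 59/189

P = 59/189 ≈ 0.3122


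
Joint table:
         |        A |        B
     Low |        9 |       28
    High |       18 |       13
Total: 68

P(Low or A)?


P(Low∨A) = P(Low) + P(A) - P(Low∧A)
= (37 + 27 - 9)/68 = 55/68

P = 55/68 ≈ 80.88%


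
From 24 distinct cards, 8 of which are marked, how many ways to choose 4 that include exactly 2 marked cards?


Choose 2 of the 8 marked cards and 2 of the other 16 cards:
C(8,2)×C(16,2) = 28×120 = 3360

3360


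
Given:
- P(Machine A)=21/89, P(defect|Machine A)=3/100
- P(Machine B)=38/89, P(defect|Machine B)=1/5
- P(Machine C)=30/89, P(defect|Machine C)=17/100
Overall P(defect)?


P(B) = Σ P(B|Aᵢ)×P(Aᵢ)
  3/100×21/89 = 63/8900
  1/5×38/89 = 38/445
  17/100×30/89 = 51/890
Sum = 1333/8900

P(defect) = 1333/8900 ≈ 14.98%


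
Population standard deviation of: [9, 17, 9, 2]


Mean = 37/4
  (9-37/4)²=1/16
  (17-37/4)²=961/16
  (9-37/4)²=1/16
  (2-37/4)²=841/16
Σ(x-μ)² = 451/4
σ² = (451/4)/4 = 451/16

σ = √(451/16) ≈ 5.3092


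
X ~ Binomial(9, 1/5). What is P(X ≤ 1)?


P(X ≤ 1) = Σ P(X=i) for i=0..1
P(X=0) = 262144/1953125
P(X=1) = 589824/1953125
Sum = 851968/1953125

P(X ≤ 1) = 851968/1953125 ≈ 43.62%


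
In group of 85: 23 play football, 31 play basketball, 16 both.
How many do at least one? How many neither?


|A∪B| = 23+31-16 = 38
Neither = 85-38 = 47

At least one: 38; Neither: 47


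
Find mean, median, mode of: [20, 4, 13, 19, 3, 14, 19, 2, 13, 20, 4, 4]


Sorted: [2, 3, 4, 4, 4, 13, 13, 14, 19, 19, 20, 20]
Mean = 135/12 = 45/4
Median = 13
Freq: {20: 2, 4: 3, 13: 2, 19: 2, 3: 1, 14: 1, 2: 1}
Mode: [4]

Mean=45/4, Median=13, Mode=4


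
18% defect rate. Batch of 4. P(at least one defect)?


P(all good) = (41/50)^4 = 2825761/6250000
P(≥1 defect) = 3424239/6250000

P = 3424239/6250000 ≈ 54.79%


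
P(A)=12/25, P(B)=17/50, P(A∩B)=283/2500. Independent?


P(A)×P(B) = 102/625
P(A∩B) = 283/2500
Not equal → NOT independent

No, not independent


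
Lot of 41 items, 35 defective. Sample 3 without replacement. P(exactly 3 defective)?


Hypergeometric: C(35,3)×C(6,0)/C(41,3)
= 6545×1/10660 = 1309/2132

P(X=3) = 1309/2132 ≈ 61.40%


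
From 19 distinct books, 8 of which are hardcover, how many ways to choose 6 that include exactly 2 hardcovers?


Choose 2 of the 8 hardcovers and 4 of the other 11 books:
C(8,2)×C(11,4) = 28×330 = 9240

9240


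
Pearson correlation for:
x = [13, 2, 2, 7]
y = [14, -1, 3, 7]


n=4, Σx=24, Σy=23, Σxy=235, Σx²=226, Σy²=255
r = (4×235 - 24×23)/√((4×226 - 24²)(4×255 - 23²))
= 388/√(328×491) = 388/√161048 ≈ 388/401.3079 ≈ 0.9668

r ≈ 0.9668


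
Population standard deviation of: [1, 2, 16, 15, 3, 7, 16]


Mean = 60/7
  (1-60/7)²=2809/49
  (2-60/7)²=2116/49
  (16-60/7)²=2704/49
  (15-60/7)²=2025/49
  (3-60/7)²=1521/49
  (7-60/7)²=121/49
  (16-60/7)²=2704/49
Σ(x-μ)² = 2000/7
σ² = (2000/7)/7 = 2000/49

σ = √(2000/49) ≈ 6.3888


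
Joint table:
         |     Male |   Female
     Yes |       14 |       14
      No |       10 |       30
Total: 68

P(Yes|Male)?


P(Yes|Male) = 14/(14+10) = 14/24 = 7/12

P = 7/12 ≈ 58.33%


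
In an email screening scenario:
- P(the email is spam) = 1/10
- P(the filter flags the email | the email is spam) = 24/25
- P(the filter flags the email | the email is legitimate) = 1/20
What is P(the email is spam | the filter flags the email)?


Using Bayes' theorem:
P(A|B) = P(B|A)·P(A) / P(B)

P(the filter flags the email) = 24/25 × 1/10 + 1/20 × 9/10
= 12/125 + 9/200 = 141/1000

P(the email is spam|the filter flags the email) = (12/125) / (141/1000) = 32/47

P(the email is spam|the filter flags the email) = 32/47 ≈ 68.09%


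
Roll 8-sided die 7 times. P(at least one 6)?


P(no 6)^7 = (7/8)^7 = 823543/2097152
P(≥1) = 1 - 823543/2097152 = 1273609/2097152

P = 1273609/2097152 ≈ 60.73%


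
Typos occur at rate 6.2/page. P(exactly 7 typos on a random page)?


Poisson(λ=6.2): P(X=7) = e^(-λ)×λ^k/k!
= e^(-6.2) × 6.2^7 / 7!
≈ 0.002029430636 × 352161.460621 / 5040 ≈ 0.141803

P(X=7) ≈ 0.141803 ≈ 14.18%


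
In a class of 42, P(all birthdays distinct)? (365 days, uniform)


P(all different) = Π(365-i)/365 for i=0..41
= (365/365)×(364/365)×...×(324/365)
= 0.085970

P ≈ 0.0860 ≈ 8.60%


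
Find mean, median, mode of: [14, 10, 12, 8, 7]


Sorted: [7, 8, 10, 12, 14]
Mean = 51/5
Median = 10
Freq: {14: 1, 10: 1, 12: 1, 8: 1, 7: 1}
Mode: No mode

Mean=51/5, Median=10, Mode=No mode


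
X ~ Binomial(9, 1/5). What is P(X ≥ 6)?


P(X ≥ 6) = Σ P(X=i) for i=6..9
P(X=6) = 5376/1953125
P(X=7) = 576/1953125
P(X=8) = 36/1953125
P(X=9) = 1/1953125
Sum = 5989/1953125

P(X ≥ 6) = 5989/1953125 ≈ 0.31%


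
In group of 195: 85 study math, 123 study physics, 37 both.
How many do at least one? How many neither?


|A∪B| = 85+123-37 = 171
Neither = 195-171 = 24

At least one: 171; Neither: 24


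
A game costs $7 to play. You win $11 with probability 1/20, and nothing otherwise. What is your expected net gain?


E[gain] = (11-7)×1/20 + (-7)×19/20
= 1/5 - 133/20 = -129/20

Expected net gain = $-129/20 ≈ $-6.45


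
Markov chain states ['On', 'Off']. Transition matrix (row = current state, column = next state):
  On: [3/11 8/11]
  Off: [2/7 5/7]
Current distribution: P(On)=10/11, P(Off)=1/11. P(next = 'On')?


P(next=On) = Σᵢ P(now=i)×P(i→On)
= 10/11×3/11 + 1/11×2/7
= 30/121 + 2/77 = 232/847

P = 232/847 ≈ 0.2739


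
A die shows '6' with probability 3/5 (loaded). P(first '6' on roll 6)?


Geometric: P(X=6) = (1-p)^(k-1)×p = (2/5)^5×3/5 = 96/15625

P(X=6) = 96/15625 ≈ 0.61%
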